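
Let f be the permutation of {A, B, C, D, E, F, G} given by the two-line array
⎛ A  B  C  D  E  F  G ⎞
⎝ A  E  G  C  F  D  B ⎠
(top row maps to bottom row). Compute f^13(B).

E

Tracing B → E → … returns to B after 6 steps, so B lies in a 6-cycle (B E F D C G).
Since the cycle has length 6, f^13 acts on it the same as f^1 (13 mod 6 = 1).
Stepping 1 place around the cycle: B → E.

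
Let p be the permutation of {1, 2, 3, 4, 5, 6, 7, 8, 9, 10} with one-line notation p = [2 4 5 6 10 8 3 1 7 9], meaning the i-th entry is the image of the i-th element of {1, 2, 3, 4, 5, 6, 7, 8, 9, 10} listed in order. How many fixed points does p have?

0

No element satisfies p(x) = x, so there are 0 fixed points.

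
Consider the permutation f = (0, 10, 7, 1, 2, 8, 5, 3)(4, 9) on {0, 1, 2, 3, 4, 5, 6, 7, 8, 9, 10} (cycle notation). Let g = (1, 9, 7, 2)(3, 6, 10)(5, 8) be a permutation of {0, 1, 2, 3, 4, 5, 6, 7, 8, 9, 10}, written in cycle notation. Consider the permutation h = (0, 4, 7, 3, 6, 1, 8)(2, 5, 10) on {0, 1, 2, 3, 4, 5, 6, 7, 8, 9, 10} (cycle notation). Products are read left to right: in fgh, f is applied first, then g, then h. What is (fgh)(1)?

8

Apply the permutations in order: f(1) = 2, then g(2) = 1, then h(1) = 8. So (fgh)(1) = 8.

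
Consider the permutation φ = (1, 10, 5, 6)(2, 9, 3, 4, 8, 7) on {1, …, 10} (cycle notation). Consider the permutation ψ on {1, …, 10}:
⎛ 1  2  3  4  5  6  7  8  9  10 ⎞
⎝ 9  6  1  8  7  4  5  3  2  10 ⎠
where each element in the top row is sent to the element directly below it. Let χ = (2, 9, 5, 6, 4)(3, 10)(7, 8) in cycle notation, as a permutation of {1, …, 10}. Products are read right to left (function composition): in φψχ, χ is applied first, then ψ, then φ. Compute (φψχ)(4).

1

Chase 4: χ(4) = 2; ψ(2) = 6; φ(6) = 1. Hence (φψχ)(4) = 1.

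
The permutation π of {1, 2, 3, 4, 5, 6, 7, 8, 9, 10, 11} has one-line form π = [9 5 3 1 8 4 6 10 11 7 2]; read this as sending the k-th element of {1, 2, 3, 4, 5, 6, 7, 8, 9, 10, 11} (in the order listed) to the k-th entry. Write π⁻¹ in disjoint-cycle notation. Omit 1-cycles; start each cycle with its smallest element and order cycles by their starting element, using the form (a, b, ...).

First write π in disjoint cycles: (1, 9, 11, 2, 5, 8, 10, 7, 6, 4).
The inverse reverses every cycle; in canonical form, π⁻¹ = (1, 4, 6, 7, 10, 8, 5, 2, 11, 9).

(1, 4, 6, 7, 10, 8, 5, 2, 11, 9)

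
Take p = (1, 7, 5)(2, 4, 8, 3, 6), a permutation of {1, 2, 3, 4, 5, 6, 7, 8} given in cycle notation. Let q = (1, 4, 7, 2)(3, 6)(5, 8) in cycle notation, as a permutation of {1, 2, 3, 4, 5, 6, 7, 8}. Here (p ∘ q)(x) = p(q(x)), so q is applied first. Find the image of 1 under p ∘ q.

8

(p ∘ q)(1) = p(q(1)). q(1) = 4, then p(4) = 8. So (p ∘ q)(1) = 8.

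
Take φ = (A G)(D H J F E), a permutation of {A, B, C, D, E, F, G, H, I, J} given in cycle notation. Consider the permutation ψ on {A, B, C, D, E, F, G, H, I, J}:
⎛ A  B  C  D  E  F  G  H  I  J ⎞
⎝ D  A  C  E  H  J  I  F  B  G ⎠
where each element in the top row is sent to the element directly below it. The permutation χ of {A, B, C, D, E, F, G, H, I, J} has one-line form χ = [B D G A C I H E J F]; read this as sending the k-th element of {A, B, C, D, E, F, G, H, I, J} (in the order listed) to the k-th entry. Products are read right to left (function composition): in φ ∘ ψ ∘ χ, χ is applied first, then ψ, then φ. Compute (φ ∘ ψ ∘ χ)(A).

G

(φ ∘ ψ ∘ χ)(A) = φ(ψ(χ(A))). χ(A) = B, then ψ(B) = A, then φ(A) = G, so the result is G.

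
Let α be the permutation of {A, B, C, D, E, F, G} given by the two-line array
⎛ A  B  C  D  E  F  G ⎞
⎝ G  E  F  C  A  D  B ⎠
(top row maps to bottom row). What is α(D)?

The entry below D in the array is C, so α(D) = C.

C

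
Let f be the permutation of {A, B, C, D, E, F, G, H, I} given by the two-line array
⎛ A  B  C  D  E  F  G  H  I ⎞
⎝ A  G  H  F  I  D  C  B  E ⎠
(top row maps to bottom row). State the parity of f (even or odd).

odd

In disjoint-cycle form the cycle lengths are 4, 2, 2, 1.
A cycle is odd iff its length is even; f has 3 even-length cycles, so sgn(f) = (−1)^3 and f is odd.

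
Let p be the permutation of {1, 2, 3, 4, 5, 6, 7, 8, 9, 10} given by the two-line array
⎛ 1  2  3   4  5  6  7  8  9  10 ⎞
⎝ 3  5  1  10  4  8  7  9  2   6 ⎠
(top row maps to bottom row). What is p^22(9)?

Tracing 9 → 2 → … returns to 9 after 7 steps, so 9 lies in a 7-cycle (2 5 4 10 6 8 9).
Since the cycle has length 7, p^22 acts on it the same as p^1 (22 mod 7 = 1).
Advancing 1 step from 9: 9 → 2.

2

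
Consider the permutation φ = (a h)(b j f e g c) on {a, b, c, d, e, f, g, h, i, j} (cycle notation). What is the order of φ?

The cycle type of φ is (6, 2, 1, 1).
The order of φ is the least common multiple of its cycle lengths: lcm(6, 2) = 6.

6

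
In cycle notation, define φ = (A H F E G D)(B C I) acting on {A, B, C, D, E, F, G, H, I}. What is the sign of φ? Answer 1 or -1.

-1

The cycle lengths are 6, 3.
A cycle is odd iff its length is even; φ has 1 even-length cycle, so sgn(φ) = (−1)^1 and φ is odd.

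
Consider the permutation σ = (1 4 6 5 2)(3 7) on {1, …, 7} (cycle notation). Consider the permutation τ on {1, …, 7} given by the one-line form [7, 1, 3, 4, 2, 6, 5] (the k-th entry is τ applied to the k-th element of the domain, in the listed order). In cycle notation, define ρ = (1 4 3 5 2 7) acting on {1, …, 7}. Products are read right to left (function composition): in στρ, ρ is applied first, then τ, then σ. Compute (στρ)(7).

(στρ)(7) = σ(τ(ρ(7))). ρ(7) = 1, then τ(1) = 7, then σ(7) = 3, so the result is 3.

3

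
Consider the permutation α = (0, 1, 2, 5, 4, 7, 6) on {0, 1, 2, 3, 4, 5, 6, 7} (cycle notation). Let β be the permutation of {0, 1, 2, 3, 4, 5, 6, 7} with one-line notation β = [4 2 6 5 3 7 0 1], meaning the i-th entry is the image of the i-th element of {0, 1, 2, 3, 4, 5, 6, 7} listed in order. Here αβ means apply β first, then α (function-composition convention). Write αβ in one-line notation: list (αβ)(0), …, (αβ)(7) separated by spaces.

7 5 0 4 3 6 1 2

(αβ)(x) = α(β(x)). Computing each image: α(β(0)) = α(4) = 7, α(β(1)) = α(2) = 5, α(β(2)) = α(6) = 0, α(β(3)) = α(5) = 4, α(β(4)) = α(3) = 3, α(β(5)) = α(7) = 6, α(β(6)) = α(0) = 1, α(β(7)) = α(1) = 2.
Hence αβ = [7 5 0 4 3 6 1 2].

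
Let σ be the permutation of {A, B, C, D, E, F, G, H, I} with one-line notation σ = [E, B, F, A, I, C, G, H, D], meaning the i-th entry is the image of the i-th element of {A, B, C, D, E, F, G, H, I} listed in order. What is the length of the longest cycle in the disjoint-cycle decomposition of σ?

Decomposing into disjoint cycles gives (A E I D)(C F); the longest has length 4.

4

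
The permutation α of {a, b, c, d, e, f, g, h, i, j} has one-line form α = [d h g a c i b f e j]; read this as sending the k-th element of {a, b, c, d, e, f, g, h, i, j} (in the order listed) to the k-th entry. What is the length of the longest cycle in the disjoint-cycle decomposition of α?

Decomposing into disjoint cycles gives (a, d)(b, h, f, i, e, c, g); the longest has length 7.

7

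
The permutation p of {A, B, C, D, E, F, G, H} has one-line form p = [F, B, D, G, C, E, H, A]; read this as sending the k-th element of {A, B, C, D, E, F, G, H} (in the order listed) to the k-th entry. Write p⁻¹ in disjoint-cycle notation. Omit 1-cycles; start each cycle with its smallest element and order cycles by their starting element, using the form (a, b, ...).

The cycle decomposition of p is (A, F, E, C, D, G, H).
Reversing each cycle (and rotating so the smallest element leads) gives p⁻¹ = (A, H, G, D, C, E, F).

(A, H, G, D, C, E, F)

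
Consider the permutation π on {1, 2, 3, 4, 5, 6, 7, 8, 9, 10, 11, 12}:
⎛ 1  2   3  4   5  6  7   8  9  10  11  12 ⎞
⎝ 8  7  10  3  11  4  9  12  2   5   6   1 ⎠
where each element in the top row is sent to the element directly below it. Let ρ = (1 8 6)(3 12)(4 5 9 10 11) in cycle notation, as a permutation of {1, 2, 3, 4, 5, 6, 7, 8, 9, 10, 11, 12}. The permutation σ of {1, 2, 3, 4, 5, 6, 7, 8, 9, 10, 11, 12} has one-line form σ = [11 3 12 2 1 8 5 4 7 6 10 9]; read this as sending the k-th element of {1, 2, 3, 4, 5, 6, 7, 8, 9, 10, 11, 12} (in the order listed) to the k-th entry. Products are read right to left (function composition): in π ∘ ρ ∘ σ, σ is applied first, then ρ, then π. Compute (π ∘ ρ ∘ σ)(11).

Chase 11: σ(11) = 10; ρ(10) = 11; π(11) = 6. Hence (π ∘ ρ ∘ σ)(11) = 6.

6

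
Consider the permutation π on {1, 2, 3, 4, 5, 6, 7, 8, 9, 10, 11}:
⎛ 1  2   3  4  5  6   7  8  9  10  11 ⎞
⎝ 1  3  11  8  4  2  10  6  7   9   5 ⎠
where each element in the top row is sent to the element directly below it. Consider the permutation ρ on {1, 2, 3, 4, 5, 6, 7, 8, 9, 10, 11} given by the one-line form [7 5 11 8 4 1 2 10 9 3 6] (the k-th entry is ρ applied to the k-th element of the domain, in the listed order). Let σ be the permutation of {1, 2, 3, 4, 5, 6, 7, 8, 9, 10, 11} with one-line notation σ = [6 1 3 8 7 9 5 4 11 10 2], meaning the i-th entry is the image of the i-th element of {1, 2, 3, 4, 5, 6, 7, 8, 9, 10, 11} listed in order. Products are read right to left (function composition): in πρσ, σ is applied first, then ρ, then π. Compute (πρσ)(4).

9

Chase 4: σ(4) = 8; ρ(8) = 10; π(10) = 9. Hence (πρσ)(4) = 9.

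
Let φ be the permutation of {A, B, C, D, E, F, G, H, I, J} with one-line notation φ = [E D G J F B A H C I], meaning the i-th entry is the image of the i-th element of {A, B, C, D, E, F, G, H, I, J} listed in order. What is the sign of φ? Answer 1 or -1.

In disjoint-cycle form the cycle lengths are 9, 1.
A cycle of length ℓ contributes ℓ−1 transpositions, so φ is a product of 8 transpositions — even.

1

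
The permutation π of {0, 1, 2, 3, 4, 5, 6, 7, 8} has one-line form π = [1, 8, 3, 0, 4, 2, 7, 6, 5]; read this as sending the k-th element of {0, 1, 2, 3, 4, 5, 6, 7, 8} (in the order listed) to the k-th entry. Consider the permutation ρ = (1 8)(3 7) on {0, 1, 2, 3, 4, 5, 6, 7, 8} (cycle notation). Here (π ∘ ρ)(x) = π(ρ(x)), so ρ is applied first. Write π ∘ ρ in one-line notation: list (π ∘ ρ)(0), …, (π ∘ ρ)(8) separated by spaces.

Chase each element through ρ then π: 0 → 0 → 1; 1 → 8 → 5; 2 → 2 → 3; 3 → 7 → 6; 4 → 4 → 4; 5 → 5 → 2; 6 → 6 → 7; 7 → 3 → 0; 8 → 1 → 8.
So π ∘ ρ in one-line form is 1 5 3 6 4 2 7 0 8.

1 5 3 6 4 2 7 0 8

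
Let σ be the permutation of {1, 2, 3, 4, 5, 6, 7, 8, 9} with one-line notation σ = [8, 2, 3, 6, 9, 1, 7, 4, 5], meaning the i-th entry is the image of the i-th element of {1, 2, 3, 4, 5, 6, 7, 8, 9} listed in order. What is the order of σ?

Writing σ as disjoint cycles, the cycle lengths are 4, 2, 1, 1, 1.
Since disjoint cycles commute, ord(σ) = lcm(4, 2) = 4.

4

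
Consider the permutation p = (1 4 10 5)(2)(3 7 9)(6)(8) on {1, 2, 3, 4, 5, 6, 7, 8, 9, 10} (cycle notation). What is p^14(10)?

1

10 lies in the 4-cycle (1 4 10 5).
On a 4-cycle, p^4 is the identity, so p^14 = p^2 there (14 ≡ 2 mod 4).
Stepping 2 places around the cycle: 10 → 5 → 1.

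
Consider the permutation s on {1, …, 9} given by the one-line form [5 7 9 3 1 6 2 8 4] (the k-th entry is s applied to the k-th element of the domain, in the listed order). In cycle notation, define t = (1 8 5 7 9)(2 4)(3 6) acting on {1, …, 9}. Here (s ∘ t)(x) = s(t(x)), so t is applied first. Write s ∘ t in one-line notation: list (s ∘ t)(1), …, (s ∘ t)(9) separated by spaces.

8 3 6 7 2 9 4 1 5

(s ∘ t)(x) = s(t(x)). Computing each image: s(t(1)) = s(8) = 8, s(t(2)) = s(4) = 3, s(t(3)) = s(6) = 6, s(t(4)) = s(2) = 7, s(t(5)) = s(7) = 2, s(t(6)) = s(3) = 9, s(t(7)) = s(9) = 4, s(t(8)) = s(5) = 1, s(t(9)) = s(1) = 5.
Hence s ∘ t = [8 3 6 7 2 9 4 1 5].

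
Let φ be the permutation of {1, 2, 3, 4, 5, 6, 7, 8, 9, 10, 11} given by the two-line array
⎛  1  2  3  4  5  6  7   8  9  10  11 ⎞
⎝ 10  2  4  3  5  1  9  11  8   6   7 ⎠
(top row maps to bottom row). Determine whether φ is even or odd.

In disjoint-cycle form the cycle lengths are 4, 3, 2, 1, 1.
A cycle of length ℓ contributes ℓ−1 transpositions, so φ is a product of 3 + 2 + 1 = 6 transpositions — even.

even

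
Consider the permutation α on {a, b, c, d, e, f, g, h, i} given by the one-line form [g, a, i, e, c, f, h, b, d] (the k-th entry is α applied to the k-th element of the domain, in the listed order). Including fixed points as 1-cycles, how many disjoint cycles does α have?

3

The cycle decomposition is (a g h b)(c i d e)(f), which has 3 cycles (counting 1-cycles).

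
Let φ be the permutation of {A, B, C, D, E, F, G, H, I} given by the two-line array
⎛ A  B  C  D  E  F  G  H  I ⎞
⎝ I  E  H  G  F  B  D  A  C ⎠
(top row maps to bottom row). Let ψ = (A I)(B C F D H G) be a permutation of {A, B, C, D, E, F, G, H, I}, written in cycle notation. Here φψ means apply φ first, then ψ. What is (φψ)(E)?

φ(E) = F, then ψ(F) = D; composing gives (φψ)(E) = D.

D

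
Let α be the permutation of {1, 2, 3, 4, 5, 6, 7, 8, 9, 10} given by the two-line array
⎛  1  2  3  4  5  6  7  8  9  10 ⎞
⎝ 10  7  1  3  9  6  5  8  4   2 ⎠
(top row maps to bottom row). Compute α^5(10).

Tracing 10 → 2 → … returns to 10 after 8 steps, so 10 lies in an 8-cycle (1 10 2 7 5 9 4 3).
Advancing 5 steps from 10: 10 → 2 → 7 → 5 → 9 → 4.

4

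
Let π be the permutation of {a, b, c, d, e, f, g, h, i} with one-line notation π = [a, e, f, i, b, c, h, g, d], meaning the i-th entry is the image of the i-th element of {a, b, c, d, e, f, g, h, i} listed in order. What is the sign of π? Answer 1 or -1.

1

In disjoint-cycle form the cycle lengths are 2, 2, 2, 2, 1.
A cycle of length ℓ contributes ℓ−1 transpositions, so π is a product of 1 + 1 + 1 + 1 = 4 transpositions — even.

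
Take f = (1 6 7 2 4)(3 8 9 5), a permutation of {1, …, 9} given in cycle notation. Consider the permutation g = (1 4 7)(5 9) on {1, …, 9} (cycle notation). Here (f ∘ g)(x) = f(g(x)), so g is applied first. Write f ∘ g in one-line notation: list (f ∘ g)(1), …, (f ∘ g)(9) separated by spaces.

1 4 8 2 5 7 6 9 3

(f ∘ g)(x) = f(g(x)). Computing each image: f(g(1)) = f(4) = 1, f(g(2)) = f(2) = 4, f(g(3)) = f(3) = 8, f(g(4)) = f(7) = 2, f(g(5)) = f(9) = 5, f(g(6)) = f(6) = 7, f(g(7)) = f(1) = 6, f(g(8)) = f(8) = 9, f(g(9)) = f(5) = 3.
Hence f ∘ g = [1 4 8 2 5 7 6 9 3].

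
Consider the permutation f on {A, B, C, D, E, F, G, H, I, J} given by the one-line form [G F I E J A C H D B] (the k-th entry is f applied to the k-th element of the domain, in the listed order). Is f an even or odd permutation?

In disjoint-cycle form the cycle lengths are 9, 1.
A cycle of length ℓ contributes ℓ−1 transpositions, so f is a product of 8 transpositions — even.

even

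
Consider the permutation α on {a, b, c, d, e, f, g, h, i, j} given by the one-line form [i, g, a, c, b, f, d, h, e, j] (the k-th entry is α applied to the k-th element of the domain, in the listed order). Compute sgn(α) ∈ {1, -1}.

1

In disjoint-cycle form the cycle lengths are 7, 1, 1, 1.
A cycle of length ℓ contributes ℓ−1 transpositions, so α is a product of 6 transpositions — even.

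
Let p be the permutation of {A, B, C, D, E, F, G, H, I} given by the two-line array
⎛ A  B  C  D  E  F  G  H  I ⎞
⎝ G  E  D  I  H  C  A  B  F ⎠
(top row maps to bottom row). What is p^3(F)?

I

Tracing F → C → … returns to F after 4 steps, so F lies in a 4-cycle (C D I F).
Stepping 3 places around the cycle: F → C → D → I.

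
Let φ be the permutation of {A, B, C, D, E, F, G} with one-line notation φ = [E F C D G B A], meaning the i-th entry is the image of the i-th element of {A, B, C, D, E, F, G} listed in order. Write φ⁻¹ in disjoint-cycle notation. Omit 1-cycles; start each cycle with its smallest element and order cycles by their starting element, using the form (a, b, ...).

(A, G, E)(B, F)

The cycle decomposition of φ is (A, E, G)(B, F).
The inverse reverses every cycle; in canonical form, φ⁻¹ = (A, G, E)(B, F).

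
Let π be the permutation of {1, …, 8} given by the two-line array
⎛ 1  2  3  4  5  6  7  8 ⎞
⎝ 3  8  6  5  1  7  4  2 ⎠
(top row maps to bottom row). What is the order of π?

6

Decomposing into disjoint cycles gives cycle lengths 6, 2.
The order is lcm(6, 2) = 6.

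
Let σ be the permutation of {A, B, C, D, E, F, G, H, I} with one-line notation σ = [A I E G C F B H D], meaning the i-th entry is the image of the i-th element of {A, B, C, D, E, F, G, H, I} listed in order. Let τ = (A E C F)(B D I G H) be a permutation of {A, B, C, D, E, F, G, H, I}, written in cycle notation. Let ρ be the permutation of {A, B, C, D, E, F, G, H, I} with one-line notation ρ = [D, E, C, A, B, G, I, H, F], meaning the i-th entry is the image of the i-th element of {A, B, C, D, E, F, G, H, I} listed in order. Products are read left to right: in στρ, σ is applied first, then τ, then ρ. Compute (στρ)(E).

G

Apply the permutations in order: σ(E) = C, then τ(C) = F, then ρ(F) = G. So (στρ)(E) = G.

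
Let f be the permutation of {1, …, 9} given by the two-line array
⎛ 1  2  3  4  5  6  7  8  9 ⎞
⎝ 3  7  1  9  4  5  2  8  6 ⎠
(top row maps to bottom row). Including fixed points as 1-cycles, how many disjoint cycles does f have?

4

The cycle decomposition is (1 3)(2 7)(4 9 6 5)(8), which has 4 cycles (counting 1-cycles).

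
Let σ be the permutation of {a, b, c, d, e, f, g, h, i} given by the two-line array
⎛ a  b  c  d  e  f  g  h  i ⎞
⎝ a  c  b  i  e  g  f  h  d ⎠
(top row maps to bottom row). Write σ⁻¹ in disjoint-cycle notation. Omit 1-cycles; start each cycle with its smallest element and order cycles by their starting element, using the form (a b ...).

(b c)(d i)(f g)

The cycle decomposition of σ is (b c)(d i)(f g).
Reversing each cycle (and rotating so the smallest element leads) gives σ⁻¹ = (b c)(d i)(f g).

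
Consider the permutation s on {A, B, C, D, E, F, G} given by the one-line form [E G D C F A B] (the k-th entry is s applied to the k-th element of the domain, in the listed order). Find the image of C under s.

C is element number 3 of the domain, and entry number 3 of the one-line form is D, so s(C) = D.

D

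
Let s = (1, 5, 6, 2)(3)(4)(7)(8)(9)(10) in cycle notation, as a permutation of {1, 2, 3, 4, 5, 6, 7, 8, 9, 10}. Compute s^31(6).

6 lies in the 4-cycle (1, 5, 6, 2).
Powers repeat with period 4 on this cycle, and 31 mod 4 = 3, so s^31(6) = s^3(6).
Advancing 3 steps from 6: 6 → 2 → 1 → 5.

5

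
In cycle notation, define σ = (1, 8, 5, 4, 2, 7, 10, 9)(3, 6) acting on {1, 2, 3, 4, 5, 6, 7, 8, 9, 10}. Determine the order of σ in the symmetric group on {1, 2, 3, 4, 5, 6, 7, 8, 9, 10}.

8

The disjoint cycles have lengths 8, 2.
Since disjoint cycles commute, ord(σ) = lcm(8, 2) = 8.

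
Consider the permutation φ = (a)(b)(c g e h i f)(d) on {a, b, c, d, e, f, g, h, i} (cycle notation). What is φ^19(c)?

g

c lies in the 6-cycle (c g e h i f).
Since the cycle has length 6, φ^19 acts on it the same as φ^1 (19 mod 6 = 1).
Stepping 1 place around the cycle: c → g.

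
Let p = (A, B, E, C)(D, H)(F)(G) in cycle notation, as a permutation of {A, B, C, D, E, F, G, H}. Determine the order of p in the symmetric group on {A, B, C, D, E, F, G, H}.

The disjoint cycles have lengths 4, 2, 1, 1.
The order of p is the least common multiple of its cycle lengths: lcm(4, 2) = 4.

4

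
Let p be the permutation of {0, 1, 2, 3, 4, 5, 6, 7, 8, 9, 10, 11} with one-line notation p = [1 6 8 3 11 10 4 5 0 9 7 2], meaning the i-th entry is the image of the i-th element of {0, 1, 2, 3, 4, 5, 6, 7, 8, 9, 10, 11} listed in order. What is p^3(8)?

Tracing 8 → 0 → … returns to 8 after 7 steps, so 8 lies in a 7-cycle (0 1 6 4 11 2 8).
Advancing 3 steps from 8: 8 → 0 → 1 → 6.

6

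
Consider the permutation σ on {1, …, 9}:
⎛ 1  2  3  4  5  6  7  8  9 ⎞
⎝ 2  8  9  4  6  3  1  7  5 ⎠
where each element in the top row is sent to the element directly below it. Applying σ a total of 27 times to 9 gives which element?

Tracing 9 → 5 → … returns to 9 after 4 steps, so 9 lies in a 4-cycle (3, 9, 5, 6).
On a 4-cycle, σ^4 is the identity, so σ^27 = σ^3 there (27 ≡ 3 mod 4).
Stepping 3 places around the cycle: 9 → 5 → 6 → 3.

3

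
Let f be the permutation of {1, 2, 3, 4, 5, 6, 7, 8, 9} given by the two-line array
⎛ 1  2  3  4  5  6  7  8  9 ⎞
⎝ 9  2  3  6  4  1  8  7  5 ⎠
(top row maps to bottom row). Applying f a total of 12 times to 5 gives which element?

6

Tracing 5 → 4 → … returns to 5 after 5 steps, so 5 lies in a 5-cycle (1, 9, 5, 4, 6).
Powers repeat with period 5 on this cycle, and 12 mod 5 = 2, so f^12(5) = f^2(5).
Advancing 2 steps from 5: 5 → 4 → 6.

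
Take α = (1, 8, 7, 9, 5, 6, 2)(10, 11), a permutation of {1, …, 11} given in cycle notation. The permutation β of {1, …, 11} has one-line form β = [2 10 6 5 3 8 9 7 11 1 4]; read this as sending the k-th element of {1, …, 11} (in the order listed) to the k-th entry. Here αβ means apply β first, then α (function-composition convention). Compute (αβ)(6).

7

β(6) = 8, then α(8) = 7; composing gives (αβ)(6) = 7.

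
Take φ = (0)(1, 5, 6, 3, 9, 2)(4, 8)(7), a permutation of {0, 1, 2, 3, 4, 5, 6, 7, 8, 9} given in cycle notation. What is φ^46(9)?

6

9 lies in the 6-cycle (1, 5, 6, 3, 9, 2).
Powers repeat with period 6 on this cycle, and 46 mod 6 = 4, so φ^46(9) = φ^4(9).
Advancing 4 steps from 9: 9 → 2 → 1 → 5 → 6.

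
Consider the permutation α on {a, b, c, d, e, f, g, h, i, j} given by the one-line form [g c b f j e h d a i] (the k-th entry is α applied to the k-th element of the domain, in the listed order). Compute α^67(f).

Tracing f → e → … returns to f after 8 steps, so f lies in an 8-cycle (a, g, h, d, f, e, j, i).
On an 8-cycle, α^8 is the identity, so α^67 = α^3 there (67 ≡ 3 mod 8).
Advancing 3 steps from f: f → e → j → i.

i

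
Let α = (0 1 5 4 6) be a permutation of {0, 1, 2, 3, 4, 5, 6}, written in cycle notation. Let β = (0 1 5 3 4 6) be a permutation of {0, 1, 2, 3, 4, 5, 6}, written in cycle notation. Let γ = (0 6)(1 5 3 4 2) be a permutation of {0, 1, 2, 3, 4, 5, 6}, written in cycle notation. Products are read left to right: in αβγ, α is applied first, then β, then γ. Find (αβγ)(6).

(αβγ)(6) = γ(β(α(6))). α(6) = 0, then β(0) = 1, then γ(1) = 5, so the result is 5.

5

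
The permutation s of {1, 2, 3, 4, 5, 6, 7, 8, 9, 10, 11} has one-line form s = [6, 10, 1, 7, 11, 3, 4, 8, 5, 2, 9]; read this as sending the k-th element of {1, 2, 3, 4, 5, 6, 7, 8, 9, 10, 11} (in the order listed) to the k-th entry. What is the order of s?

Writing s as disjoint cycles, the cycle lengths are 3, 3, 2, 2, 1.
The order is lcm(3, 3, 2, 2) = 6.

6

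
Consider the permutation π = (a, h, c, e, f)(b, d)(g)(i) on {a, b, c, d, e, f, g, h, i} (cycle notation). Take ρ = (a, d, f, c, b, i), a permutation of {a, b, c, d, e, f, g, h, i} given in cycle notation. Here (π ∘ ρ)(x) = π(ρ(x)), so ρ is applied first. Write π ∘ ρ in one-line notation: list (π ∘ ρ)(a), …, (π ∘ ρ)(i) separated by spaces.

b i d a f e g c h

(π ∘ ρ)(x) = π(ρ(x)). Computing each image: π(ρ(a)) = π(d) = b, π(ρ(b)) = π(i) = i, π(ρ(c)) = π(b) = d, π(ρ(d)) = π(f) = a, π(ρ(e)) = π(e) = f, π(ρ(f)) = π(c) = e, π(ρ(g)) = π(g) = g, π(ρ(h)) = π(h) = c, π(ρ(i)) = π(a) = h.
Hence π ∘ ρ = [b i d a f e g c h].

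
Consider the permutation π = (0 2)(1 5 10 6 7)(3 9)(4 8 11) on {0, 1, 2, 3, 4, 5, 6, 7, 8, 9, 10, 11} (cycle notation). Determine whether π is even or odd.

even

The cycle lengths are 5, 3, 2, 2.
A cycle is odd iff its length is even; π has 2 even-length cycles, so sgn(π) = (−1)^2 and π is even.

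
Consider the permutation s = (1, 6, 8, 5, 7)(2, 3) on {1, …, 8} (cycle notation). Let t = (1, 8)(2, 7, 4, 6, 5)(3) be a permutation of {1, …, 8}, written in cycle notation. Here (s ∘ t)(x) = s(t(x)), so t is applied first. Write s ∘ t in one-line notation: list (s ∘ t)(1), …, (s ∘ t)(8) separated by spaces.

(s ∘ t)(x) = s(t(x)). Computing each image: s(t(1)) = s(8) = 5, s(t(2)) = s(7) = 1, s(t(3)) = s(3) = 2, s(t(4)) = s(6) = 8, s(t(5)) = s(2) = 3, s(t(6)) = s(5) = 7, s(t(7)) = s(4) = 4, s(t(8)) = s(1) = 6.
Hence s ∘ t = [5 1 2 8 3 7 4 6].

5 1 2 8 3 7 4 6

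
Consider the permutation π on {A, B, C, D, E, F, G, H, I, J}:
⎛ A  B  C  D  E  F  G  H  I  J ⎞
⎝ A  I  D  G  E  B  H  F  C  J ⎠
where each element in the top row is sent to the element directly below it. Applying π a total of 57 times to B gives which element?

I

Tracing B → I → … returns to B after 7 steps, so B lies in a 7-cycle (B, I, C, D, G, H, F).
Powers repeat with period 7 on this cycle, and 57 mod 7 = 1, so π^57(B) = π^1(B).
Stepping 1 place around the cycle: B → I.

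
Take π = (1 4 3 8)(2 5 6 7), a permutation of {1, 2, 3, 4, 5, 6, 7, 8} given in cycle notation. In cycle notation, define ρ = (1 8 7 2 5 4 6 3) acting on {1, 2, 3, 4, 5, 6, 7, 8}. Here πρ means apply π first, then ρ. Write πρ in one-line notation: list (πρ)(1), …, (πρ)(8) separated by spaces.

Chase each element through π then ρ: 1 → 4 → 6; 2 → 5 → 4; 3 → 8 → 7; 4 → 3 → 1; 5 → 6 → 3; 6 → 7 → 2; 7 → 2 → 5; 8 → 1 → 8.
So πρ in one-line form is 6 4 7 1 3 2 5 8.

6 4 7 1 3 2 5 8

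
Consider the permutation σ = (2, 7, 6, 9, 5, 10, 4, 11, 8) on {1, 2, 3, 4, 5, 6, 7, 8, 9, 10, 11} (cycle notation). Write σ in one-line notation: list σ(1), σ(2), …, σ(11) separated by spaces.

Reading each image from the cycles: 1→1, 2→7, 3→3, 4→11, 5→10, 6→9, 7→6, 8→2, 9→5, 10→4, 11→8.
Listing these in domain order gives 1 7 3 11 10 9 6 2 5 4 8.

1 7 3 11 10 9 6 2 5 4 8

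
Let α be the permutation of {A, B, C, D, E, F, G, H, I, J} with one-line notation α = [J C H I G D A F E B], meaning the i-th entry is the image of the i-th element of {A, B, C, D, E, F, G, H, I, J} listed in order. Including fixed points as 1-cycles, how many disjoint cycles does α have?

The cycle decomposition is (A, J, B, C, H, F, D, I, E, G), which has 1 cycle (counting 1-cycles).

1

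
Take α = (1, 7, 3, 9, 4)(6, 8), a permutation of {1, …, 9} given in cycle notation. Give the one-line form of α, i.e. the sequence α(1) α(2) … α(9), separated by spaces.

7 2 9 1 5 8 3 6 4

Image by image: 1→7, 2→2, 3→9, 4→1, 5→5, 6→8, 7→3, 8→6, 9→4.
So the one-line form is 7 2 9 1 5 8 3 6 4.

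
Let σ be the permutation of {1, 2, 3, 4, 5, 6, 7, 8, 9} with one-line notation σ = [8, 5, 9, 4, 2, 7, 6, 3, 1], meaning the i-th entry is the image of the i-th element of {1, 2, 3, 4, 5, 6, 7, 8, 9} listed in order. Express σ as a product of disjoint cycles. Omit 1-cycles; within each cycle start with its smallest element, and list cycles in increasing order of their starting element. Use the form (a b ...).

From 1: 1 → 8 → 3 → 9 → 1, closing the cycle (1 8 3 9).
Continuing from each remaining unvisited element yields (1 8 3 9)(2 5)(6 7).

(1 8 3 9)(2 5)(6 7)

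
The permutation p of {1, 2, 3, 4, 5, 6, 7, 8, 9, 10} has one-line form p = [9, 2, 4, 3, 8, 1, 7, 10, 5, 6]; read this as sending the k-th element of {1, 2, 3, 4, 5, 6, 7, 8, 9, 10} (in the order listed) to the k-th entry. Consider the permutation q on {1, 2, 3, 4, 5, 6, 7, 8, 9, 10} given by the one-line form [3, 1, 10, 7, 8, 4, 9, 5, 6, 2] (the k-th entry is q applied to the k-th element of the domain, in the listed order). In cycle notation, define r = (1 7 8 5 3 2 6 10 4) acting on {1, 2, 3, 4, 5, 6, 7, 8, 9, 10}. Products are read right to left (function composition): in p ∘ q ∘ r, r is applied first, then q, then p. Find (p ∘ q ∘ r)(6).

Chase 6: r(6) = 10; q(10) = 2; p(2) = 2. Hence (p ∘ q ∘ r)(6) = 2.

2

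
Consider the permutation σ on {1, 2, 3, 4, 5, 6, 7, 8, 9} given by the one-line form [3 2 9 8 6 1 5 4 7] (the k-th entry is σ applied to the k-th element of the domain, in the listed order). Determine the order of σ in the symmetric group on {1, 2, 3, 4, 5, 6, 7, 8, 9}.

6

Decomposing into disjoint cycles gives cycle lengths 6, 2, 1.
The order of σ is the least common multiple of its cycle lengths: lcm(6, 2) = 6.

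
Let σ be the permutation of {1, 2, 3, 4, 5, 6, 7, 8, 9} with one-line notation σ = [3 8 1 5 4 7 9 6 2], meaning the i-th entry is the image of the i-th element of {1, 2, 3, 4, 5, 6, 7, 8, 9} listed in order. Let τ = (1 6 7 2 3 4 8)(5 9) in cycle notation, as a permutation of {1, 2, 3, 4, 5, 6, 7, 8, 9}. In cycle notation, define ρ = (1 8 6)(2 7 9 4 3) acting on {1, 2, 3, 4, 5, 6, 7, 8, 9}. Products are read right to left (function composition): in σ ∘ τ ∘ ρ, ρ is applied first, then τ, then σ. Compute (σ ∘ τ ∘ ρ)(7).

Apply the permutations in order: ρ(7) = 9, then τ(9) = 5, then σ(5) = 4. So (σ ∘ τ ∘ ρ)(7) = 4.

4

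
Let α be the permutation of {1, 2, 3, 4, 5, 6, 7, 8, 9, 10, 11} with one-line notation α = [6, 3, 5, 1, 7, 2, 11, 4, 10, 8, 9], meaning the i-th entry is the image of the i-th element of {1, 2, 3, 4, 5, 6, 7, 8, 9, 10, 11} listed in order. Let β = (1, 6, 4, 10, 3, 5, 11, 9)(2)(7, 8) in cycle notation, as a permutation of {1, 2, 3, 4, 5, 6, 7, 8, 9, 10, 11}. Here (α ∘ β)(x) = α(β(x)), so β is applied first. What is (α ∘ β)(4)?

(α ∘ β)(4) = α(β(4)). β(4) = 10, then α(10) = 8. So (α ∘ β)(4) = 8.

8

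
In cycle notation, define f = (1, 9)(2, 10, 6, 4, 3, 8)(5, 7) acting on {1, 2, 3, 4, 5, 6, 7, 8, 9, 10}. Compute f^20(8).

10

8 lies in the 6-cycle (2, 10, 6, 4, 3, 8).
Powers repeat with period 6 on this cycle, and 20 mod 6 = 2, so f^20(8) = f^2(8).
Advancing 2 steps from 8: 8 → 2 → 10.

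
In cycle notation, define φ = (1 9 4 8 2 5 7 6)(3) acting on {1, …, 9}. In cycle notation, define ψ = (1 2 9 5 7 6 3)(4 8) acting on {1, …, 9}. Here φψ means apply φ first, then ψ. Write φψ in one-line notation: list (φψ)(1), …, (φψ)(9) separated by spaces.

5 7 1 4 6 2 3 9 8

Chase each element through φ then ψ: 1 → 9 → 5; 2 → 5 → 7; 3 → 3 → 1; 4 → 8 → 4; 5 → 7 → 6; 6 → 1 → 2; 7 → 6 → 3; 8 → 2 → 9; 9 → 4 → 8.
So φψ in one-line form is 5 7 1 4 6 2 3 9 8.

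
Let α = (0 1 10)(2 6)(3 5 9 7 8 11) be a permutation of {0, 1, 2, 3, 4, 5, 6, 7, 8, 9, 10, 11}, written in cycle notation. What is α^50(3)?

3 lies in the 6-cycle (3 5 9 7 8 11).
On a 6-cycle, α^6 is the identity, so α^50 = α^2 there (50 ≡ 2 mod 6).
Advancing 2 steps from 3: 3 → 5 → 9.

9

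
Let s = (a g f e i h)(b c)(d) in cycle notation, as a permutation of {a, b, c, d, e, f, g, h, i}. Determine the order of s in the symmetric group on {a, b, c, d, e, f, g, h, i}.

The disjoint cycles have lengths 6, 2, 1.
The order is lcm(6, 2) = 6.

6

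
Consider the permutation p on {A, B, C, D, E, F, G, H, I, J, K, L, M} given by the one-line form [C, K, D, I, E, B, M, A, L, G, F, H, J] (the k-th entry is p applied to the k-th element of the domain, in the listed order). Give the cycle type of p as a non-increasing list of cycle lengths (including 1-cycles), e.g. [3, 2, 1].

[6, 3, 3, 1]

The disjoint cycles are (A, C, D, I, L, H)(B, K, F)(E)(G, M, J), with lengths 6, 3, 3, 1 in non-increasing order.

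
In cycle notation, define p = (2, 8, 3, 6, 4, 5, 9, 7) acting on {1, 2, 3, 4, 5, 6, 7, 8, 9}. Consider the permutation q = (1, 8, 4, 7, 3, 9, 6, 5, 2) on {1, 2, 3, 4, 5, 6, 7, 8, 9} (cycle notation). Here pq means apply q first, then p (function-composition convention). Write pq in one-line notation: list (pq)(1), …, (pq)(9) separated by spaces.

(pq)(x) = p(q(x)). Computing each image: p(q(1)) = p(8) = 3, p(q(2)) = p(1) = 1, p(q(3)) = p(9) = 7, p(q(4)) = p(7) = 2, p(q(5)) = p(2) = 8, p(q(6)) = p(5) = 9, p(q(7)) = p(3) = 6, p(q(8)) = p(4) = 5, p(q(9)) = p(6) = 4.
Hence pq = [3 1 7 2 8 9 6 5 4].

3 1 7 2 8 9 6 5 4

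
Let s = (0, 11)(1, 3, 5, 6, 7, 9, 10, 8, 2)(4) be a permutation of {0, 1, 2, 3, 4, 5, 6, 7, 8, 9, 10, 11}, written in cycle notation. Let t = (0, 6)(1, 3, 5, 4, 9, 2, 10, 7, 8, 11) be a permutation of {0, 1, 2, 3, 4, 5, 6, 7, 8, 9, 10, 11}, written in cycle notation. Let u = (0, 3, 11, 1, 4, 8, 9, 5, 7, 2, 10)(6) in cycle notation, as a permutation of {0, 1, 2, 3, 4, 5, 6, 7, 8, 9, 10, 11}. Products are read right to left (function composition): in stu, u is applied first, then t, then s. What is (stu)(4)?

0

(stu)(4) = s(t(u(4))). u(4) = 8, then t(8) = 11, then s(11) = 0, so the result is 0.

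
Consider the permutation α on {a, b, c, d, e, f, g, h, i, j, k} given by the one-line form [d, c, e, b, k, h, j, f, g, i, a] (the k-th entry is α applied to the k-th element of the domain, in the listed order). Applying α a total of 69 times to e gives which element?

d

Tracing e → k → … returns to e after 6 steps, so e lies in a 6-cycle (a d b c e k).
Powers repeat with period 6 on this cycle, and 69 mod 6 = 3, so α^69(e) = α^3(e).
Advancing 3 steps from e: e → k → a → d.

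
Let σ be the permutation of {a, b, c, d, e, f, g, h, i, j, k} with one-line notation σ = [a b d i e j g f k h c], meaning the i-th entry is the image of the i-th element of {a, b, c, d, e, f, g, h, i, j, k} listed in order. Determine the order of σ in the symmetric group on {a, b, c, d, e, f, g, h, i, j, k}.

12

Writing σ as disjoint cycles, the cycle lengths are 4, 3, 1, 1, 1, 1.
Since disjoint cycles commute, ord(σ) = lcm(4, 3) = 12.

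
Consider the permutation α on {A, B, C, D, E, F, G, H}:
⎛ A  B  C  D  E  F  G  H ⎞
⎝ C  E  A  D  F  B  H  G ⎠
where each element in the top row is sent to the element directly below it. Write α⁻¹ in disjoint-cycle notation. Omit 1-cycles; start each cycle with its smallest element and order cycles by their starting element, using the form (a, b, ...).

First write α in disjoint cycles: (A, C)(B, E, F)(G, H).
The inverse reverses every cycle; in canonical form, α⁻¹ = (A, C)(B, F, E)(G, H).

(A, C)(B, F, E)(G, H)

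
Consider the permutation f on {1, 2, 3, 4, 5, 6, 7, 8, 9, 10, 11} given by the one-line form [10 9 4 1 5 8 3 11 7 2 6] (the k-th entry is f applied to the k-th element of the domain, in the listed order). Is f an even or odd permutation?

In disjoint-cycle form the cycle lengths are 7, 3, 1.
A cycle is odd iff its length is even; f has 0 even-length cycles, so sgn(f) = (−1)^0 and f is even.

even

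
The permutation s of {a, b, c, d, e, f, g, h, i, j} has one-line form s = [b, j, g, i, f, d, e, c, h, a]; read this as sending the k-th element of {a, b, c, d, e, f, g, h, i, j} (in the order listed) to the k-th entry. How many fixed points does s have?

0

No element satisfies s(x) = x, so there are 0 fixed points.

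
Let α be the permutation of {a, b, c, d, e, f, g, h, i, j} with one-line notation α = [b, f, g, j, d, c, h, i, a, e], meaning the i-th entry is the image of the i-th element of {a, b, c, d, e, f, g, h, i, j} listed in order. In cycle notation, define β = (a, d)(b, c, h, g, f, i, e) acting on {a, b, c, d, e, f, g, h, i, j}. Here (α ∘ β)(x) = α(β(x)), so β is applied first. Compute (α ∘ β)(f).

a

(α ∘ β)(f) = α(β(f)). β(f) = i, then α(i) = a. So (α ∘ β)(f) = a.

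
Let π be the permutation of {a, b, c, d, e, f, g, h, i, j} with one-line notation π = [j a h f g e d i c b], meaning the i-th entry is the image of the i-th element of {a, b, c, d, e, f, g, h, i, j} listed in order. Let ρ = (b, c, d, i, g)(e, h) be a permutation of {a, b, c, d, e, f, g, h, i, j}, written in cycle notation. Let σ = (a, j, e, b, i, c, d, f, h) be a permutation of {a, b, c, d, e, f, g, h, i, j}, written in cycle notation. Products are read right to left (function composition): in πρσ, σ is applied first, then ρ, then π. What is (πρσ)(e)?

h

(πρσ)(e) = π(ρ(σ(e))). σ(e) = b, then ρ(b) = c, then π(c) = h, so the result is h.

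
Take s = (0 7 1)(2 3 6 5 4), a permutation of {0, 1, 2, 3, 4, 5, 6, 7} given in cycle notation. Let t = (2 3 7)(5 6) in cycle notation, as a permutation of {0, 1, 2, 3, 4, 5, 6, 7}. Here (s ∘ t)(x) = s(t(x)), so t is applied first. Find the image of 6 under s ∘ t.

4

t(6) = 5, then s(5) = 4; composing gives (s ∘ t)(6) = 4.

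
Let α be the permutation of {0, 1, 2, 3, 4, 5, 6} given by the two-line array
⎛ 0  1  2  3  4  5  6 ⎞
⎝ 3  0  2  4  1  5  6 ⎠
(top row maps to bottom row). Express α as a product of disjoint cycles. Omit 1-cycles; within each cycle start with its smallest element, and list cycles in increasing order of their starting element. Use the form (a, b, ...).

(0, 3, 4, 1)

Start at 0 and follow images: 0 → 3 → 4 → 1 → 0, giving the cycle (0, 3, 4, 1).
Continuing from each remaining unvisited element yields (0, 3, 4, 1).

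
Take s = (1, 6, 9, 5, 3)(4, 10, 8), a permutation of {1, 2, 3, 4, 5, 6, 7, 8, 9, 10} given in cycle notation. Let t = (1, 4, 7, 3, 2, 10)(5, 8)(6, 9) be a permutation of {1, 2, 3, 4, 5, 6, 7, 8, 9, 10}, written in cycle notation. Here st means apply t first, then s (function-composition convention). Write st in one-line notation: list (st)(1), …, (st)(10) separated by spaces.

For each element, apply t then s: 1 → 4 → 10; 2 → 10 → 8; 3 → 2 → 2; 4 → 7 → 7; 5 → 8 → 4; 6 → 9 → 5; 7 → 3 → 1; 8 → 5 → 3; 9 → 6 → 9; 10 → 1 → 6.
Collecting the images, st = [10 8 2 7 4 5 1 3 9 6].

10 8 2 7 4 5 1 3 9 6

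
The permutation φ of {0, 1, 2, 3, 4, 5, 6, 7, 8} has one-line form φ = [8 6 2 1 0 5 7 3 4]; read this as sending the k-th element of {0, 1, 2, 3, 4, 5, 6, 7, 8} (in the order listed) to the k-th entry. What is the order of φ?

Decomposing into disjoint cycles gives cycle lengths 4, 3, 1, 1.
The order is lcm(4, 3) = 12.

12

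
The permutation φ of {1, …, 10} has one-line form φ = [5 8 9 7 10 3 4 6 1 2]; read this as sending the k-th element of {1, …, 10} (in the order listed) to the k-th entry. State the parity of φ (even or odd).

In disjoint-cycle form the cycle lengths are 8, 2.
A cycle of length ℓ contributes ℓ−1 transpositions, so φ is a product of 7 + 1 = 8 transpositions — even.

even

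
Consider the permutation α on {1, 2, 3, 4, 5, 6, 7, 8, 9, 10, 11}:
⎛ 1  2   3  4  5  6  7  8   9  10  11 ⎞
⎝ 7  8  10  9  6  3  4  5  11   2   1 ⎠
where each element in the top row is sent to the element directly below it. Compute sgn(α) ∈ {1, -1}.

-1

In disjoint-cycle form the cycle lengths are 6, 5.
A cycle is odd iff its length is even; α has 1 even-length cycle, so sgn(α) = (−1)^1 and α is odd.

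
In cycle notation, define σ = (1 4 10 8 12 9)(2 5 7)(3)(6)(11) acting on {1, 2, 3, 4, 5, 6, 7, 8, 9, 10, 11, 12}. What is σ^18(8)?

8 lies in the 6-cycle (1 4 10 8 12 9).
Powers repeat with period 6 on this cycle, and 18 mod 6 = 0, so σ^18(8) = σ^0(8).
So σ^18(8) = 8.

8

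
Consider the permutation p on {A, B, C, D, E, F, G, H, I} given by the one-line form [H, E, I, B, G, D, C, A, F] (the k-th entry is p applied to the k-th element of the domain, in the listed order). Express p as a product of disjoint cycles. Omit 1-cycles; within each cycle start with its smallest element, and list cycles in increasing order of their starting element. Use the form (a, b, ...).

Start at A and follow images: A → H → A, giving the cycle (A, H).
Continuing from each remaining unvisited element yields (A, H)(B, E, G, C, I, F, D).

(A, H)(B, E, G, C, I, F, D)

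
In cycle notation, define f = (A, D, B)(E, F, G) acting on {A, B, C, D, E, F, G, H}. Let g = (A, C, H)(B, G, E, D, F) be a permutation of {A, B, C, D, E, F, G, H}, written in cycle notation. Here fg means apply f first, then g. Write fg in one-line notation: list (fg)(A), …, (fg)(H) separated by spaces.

For each element, apply f then g: A → D → F; B → A → C; C → C → H; D → B → G; E → F → B; F → G → E; G → E → D; H → H → A.
So fg in one-line form is F C H G B E D A.

F C H G B E D A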